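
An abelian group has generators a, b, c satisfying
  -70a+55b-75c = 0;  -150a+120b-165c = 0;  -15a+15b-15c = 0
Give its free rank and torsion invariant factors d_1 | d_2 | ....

Answer: M ≅ ℤ/5 ⊕ ℤ/15 ⊕ ℤ/15

Derivation:
rank_ℚ(R)=3; free=3−3=0
SNF(R) diag = [5, 15, 15] → torsion [5, 15, 15]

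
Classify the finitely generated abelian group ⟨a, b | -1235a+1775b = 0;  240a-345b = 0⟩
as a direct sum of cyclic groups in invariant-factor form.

Answer: M ≅ ℤ/5 ⊕ ℤ/15

Derivation:
rank_ℚ(R)=2; free=2−2=0
SNF(R) diag = [5, 15] → torsion [5, 15]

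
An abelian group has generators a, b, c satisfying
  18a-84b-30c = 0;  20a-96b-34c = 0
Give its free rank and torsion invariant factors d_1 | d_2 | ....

Answer: M ≅ ℤ^1 ⊕ ℤ/2 ⊕ ℤ/6

Derivation:
rank_ℚ(R)=2; free=3−2=1
SNF(R) diag = [2, 6] → torsion [2, 6]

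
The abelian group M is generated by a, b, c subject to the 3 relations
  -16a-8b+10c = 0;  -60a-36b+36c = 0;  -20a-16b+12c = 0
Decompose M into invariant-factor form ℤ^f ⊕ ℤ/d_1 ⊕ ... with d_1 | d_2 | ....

Answer: M ≅ ℤ/2 ⊕ ℤ/4 ⊕ ℤ/12

Derivation:
rank_ℚ(R)=3; free=3−3=0
SNF(R) diag = [2, 4, 12] → torsion [2, 4, 12]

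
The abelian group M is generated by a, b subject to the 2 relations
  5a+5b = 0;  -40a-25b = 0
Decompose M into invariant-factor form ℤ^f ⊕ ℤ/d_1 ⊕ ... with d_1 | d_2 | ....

Answer: M ≅ ℤ/5 ⊕ ℤ/15

Derivation:
rank_ℚ(R)=2; free=2−2=0
SNF(R) diag = [5, 15] → torsion [5, 15]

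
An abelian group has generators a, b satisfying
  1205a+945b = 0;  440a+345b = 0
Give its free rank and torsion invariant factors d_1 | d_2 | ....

Answer: M ≅ ℤ/5 ⊕ ℤ/15

Derivation:
rank_ℚ(R)=2; free=2−2=0
SNF(R) diag = [5, 15] → torsion [5, 15]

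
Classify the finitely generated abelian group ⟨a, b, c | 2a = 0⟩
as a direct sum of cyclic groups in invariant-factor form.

Answer: M ≅ ℤ^2 ⊕ ℤ/2

Derivation:
rank_ℚ(R)=1; free=3−1=2
SNF(R) diag = [2] → torsion [2]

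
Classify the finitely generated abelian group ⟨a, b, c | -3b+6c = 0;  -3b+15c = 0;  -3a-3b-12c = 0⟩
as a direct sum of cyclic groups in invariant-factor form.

rank_ℚ(R)=3; free=3−3=0
SNF(R) diag = [3, 3, 9] → torsion [3, 3, 9]

Answer: M ≅ ℤ/3 ⊕ ℤ/3 ⊕ ℤ/9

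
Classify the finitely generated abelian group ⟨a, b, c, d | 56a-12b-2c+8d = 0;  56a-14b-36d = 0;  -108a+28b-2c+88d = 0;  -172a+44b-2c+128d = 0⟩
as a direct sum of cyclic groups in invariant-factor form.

rank_ℚ(R)=4; free=4−4=0
SNF(R) diag = [2, 2, 4, 8] → torsion [2, 2, 4, 8]

Answer: M ≅ ℤ/2 ⊕ ℤ/2 ⊕ ℤ/4 ⊕ ℤ/8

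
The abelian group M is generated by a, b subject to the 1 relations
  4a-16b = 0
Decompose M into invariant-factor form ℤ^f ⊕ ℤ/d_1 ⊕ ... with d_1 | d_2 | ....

rank_ℚ(R)=1; free=2−1=1
SNF(R) diag = [4] → torsion [4]

Answer: M ≅ ℤ^1 ⊕ ℤ/4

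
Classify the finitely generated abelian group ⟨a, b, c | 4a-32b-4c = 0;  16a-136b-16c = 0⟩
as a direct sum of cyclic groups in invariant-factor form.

rank_ℚ(R)=2; free=3−2=1
SNF(R) diag = [4, 8] → torsion [4, 8]

Answer: M ≅ ℤ^1 ⊕ ℤ/4 ⊕ ℤ/8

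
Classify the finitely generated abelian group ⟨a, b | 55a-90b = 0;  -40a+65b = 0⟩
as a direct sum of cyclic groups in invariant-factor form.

rank_ℚ(R)=2; free=2−2=0
SNF(R) diag = [5, 5] → torsion [5, 5]

Answer: M ≅ ℤ/5 ⊕ ℤ/5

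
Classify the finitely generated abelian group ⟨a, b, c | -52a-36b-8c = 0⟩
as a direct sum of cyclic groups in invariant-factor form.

Answer: M ≅ ℤ^2 ⊕ ℤ/4

Derivation:
rank_ℚ(R)=1; free=3−1=2
SNF(R) diag = [4] → torsion [4]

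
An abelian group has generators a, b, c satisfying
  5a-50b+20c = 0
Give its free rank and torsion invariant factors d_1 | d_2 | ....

rank_ℚ(R)=1; free=3−1=2
SNF(R) diag = [5] → torsion [5]

Answer: M ≅ ℤ^2 ⊕ ℤ/5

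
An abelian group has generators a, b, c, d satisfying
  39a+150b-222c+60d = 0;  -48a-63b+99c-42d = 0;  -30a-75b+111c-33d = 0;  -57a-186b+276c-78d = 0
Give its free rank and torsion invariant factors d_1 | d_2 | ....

rank_ℚ(R)=4; free=4−4=0
SNF(R) diag = [3, 3, 9, 18] → torsion [3, 3, 9, 18]

Answer: M ≅ ℤ/3 ⊕ ℤ/3 ⊕ ℤ/9 ⊕ ℤ/18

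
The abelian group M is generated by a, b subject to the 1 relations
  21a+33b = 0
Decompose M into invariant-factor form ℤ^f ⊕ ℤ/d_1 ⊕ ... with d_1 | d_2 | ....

rank_ℚ(R)=1; free=2−1=1
SNF(R) diag = [3] → torsion [3]

Answer: M ≅ ℤ^1 ⊕ ℤ/3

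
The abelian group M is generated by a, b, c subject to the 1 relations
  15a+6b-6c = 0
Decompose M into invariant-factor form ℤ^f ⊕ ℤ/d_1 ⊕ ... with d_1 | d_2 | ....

rank_ℚ(R)=1; free=3−1=2
SNF(R) diag = [3] → torsion [3]

Answer: M ≅ ℤ^2 ⊕ ℤ/3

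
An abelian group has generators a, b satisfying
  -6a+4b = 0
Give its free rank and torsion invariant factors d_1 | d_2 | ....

rank_ℚ(R)=1; free=2−1=1
SNF(R) diag = [2] → torsion [2]

Answer: M ≅ ℤ^1 ⊕ ℤ/2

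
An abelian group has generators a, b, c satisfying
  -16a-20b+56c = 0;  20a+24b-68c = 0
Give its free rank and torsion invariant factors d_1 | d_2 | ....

rank_ℚ(R)=2; free=3−2=1
SNF(R) diag = [4, 4] → torsion [4, 4]

Answer: M ≅ ℤ^1 ⊕ ℤ/4 ⊕ ℤ/4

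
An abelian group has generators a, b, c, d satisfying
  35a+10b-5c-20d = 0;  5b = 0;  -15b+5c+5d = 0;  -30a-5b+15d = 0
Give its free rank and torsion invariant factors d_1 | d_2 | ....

Answer: M ≅ ℤ/5 ⊕ ℤ/5 ⊕ ℤ/5 ⊕ ℤ/15

Derivation:
rank_ℚ(R)=4; free=4−4=0
SNF(R) diag = [5, 5, 5, 15] → torsion [5, 5, 5, 15]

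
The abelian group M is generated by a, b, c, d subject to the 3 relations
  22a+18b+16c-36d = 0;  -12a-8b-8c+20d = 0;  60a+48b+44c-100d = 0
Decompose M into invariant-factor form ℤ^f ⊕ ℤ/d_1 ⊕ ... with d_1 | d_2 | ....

rank_ℚ(R)=3; free=4−3=1
SNF(R) diag = [2, 4, 4] → torsion [2, 4, 4]

Answer: M ≅ ℤ^1 ⊕ ℤ/2 ⊕ ℤ/4 ⊕ ℤ/4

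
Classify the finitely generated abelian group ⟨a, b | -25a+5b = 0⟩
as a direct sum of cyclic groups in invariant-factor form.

Answer: M ≅ ℤ^1 ⊕ ℤ/5

Derivation:
rank_ℚ(R)=1; free=2−1=1
SNF(R) diag = [5] → torsion [5]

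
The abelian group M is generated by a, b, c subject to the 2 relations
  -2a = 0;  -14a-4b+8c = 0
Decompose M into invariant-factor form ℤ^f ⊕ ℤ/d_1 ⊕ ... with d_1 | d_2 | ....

Answer: M ≅ ℤ^1 ⊕ ℤ/2 ⊕ ℤ/4

Derivation:
rank_ℚ(R)=2; free=3−2=1
SNF(R) diag = [2, 4] → torsion [2, 4]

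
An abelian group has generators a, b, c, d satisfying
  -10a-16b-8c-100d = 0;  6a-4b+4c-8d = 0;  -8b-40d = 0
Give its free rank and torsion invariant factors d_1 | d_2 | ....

Answer: M ≅ ℤ^1 ⊕ ℤ/2 ⊕ ℤ/4 ⊕ ℤ/8

Derivation:
rank_ℚ(R)=3; free=4−3=1
SNF(R) diag = [2, 4, 8] → torsion [2, 4, 8]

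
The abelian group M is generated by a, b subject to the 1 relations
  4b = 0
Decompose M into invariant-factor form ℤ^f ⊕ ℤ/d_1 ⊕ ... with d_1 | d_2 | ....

Answer: M ≅ ℤ^1 ⊕ ℤ/4

Derivation:
rank_ℚ(R)=1; free=2−1=1
SNF(R) diag = [4] → torsion [4]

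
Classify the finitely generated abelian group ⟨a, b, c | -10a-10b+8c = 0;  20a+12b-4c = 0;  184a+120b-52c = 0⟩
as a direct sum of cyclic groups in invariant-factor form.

rank_ℚ(R)=3; free=3−3=0
SNF(R) diag = [2, 4, 8] → torsion [2, 4, 8]

Answer: M ≅ ℤ/2 ⊕ ℤ/4 ⊕ ℤ/8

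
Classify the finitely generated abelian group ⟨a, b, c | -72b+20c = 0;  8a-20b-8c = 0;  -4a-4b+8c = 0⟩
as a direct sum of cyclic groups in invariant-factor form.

rank_ℚ(R)=3; free=3−3=0
SNF(R) diag = [4, 4, 4] → torsion [4, 4, 4]

Answer: M ≅ ℤ/4 ⊕ ℤ/4 ⊕ ℤ/4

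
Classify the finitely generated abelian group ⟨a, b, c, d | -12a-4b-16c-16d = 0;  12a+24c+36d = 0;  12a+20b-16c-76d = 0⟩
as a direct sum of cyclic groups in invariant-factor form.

rank_ℚ(R)=3; free=4−3=1
SNF(R) diag = [4, 12, 12] → torsion [4, 12, 12]

Answer: M ≅ ℤ^1 ⊕ ℤ/4 ⊕ ℤ/12 ⊕ ℤ/12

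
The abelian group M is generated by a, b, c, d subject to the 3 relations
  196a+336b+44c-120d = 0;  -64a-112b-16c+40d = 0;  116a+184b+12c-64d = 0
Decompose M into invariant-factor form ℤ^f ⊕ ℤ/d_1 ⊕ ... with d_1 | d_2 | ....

rank_ℚ(R)=3; free=4−3=1
SNF(R) diag = [4, 8, 24] → torsion [4, 8, 24]

Answer: M ≅ ℤ^1 ⊕ ℤ/4 ⊕ ℤ/8 ⊕ ℤ/24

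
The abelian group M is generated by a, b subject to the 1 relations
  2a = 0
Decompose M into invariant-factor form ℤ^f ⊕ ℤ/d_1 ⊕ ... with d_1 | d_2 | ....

Answer: M ≅ ℤ^1 ⊕ ℤ/2

Derivation:
rank_ℚ(R)=1; free=2−1=1
SNF(R) diag = [2] → torsion [2]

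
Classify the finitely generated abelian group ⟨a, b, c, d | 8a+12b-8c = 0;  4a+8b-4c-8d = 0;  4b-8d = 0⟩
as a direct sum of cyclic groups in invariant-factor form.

Answer: M ≅ ℤ^1 ⊕ ℤ/4 ⊕ ℤ/4 ⊕ ℤ/8

Derivation:
rank_ℚ(R)=3; free=4−3=1
SNF(R) diag = [4, 4, 8] → torsion [4, 4, 8]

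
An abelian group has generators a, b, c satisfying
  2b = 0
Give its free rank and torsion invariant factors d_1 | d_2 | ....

Answer: M ≅ ℤ^2 ⊕ ℤ/2

Derivation:
rank_ℚ(R)=1; free=3−1=2
SNF(R) diag = [2] → torsion [2]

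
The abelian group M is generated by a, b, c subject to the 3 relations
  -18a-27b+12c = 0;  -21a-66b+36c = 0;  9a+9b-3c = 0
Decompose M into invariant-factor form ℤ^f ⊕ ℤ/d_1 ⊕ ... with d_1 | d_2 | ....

rank_ℚ(R)=3; free=3−3=0
SNF(R) diag = [3, 3, 9] → torsion [3, 3, 9]

Answer: M ≅ ℤ/3 ⊕ ℤ/3 ⊕ ℤ/9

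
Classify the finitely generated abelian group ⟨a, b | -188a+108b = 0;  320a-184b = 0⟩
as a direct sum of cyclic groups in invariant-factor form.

Answer: M ≅ ℤ/4 ⊕ ℤ/8

Derivation:
rank_ℚ(R)=2; free=2−2=0
SNF(R) diag = [4, 8] → torsion [4, 8]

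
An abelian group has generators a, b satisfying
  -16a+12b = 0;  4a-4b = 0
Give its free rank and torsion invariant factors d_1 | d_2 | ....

Answer: M ≅ ℤ/4 ⊕ ℤ/4

Derivation:
rank_ℚ(R)=2; free=2−2=0
SNF(R) diag = [4, 4] → torsion [4, 4]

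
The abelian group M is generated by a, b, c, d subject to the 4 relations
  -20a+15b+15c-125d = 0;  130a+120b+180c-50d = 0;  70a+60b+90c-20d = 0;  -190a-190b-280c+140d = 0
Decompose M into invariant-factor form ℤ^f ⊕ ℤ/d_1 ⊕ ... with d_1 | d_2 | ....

Answer: M ≅ ℤ/5 ⊕ ℤ/10 ⊕ ℤ/30 ⊕ ℤ/30

Derivation:
rank_ℚ(R)=4; free=4−4=0
SNF(R) diag = [5, 10, 30, 30] → torsion [5, 10, 30, 30]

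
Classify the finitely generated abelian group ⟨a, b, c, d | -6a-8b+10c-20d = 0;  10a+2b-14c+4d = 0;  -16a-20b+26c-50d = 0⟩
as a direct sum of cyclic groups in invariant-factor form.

rank_ℚ(R)=3; free=4−3=1
SNF(R) diag = [2, 2, 2] → torsion [2, 2, 2]

Answer: M ≅ ℤ^1 ⊕ ℤ/2 ⊕ ℤ/2 ⊕ ℤ/2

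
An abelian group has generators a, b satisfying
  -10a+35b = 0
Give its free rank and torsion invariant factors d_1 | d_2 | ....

Answer: M ≅ ℤ^1 ⊕ ℤ/5

Derivation:
rank_ℚ(R)=1; free=2−1=1
SNF(R) diag = [5] → torsion [5]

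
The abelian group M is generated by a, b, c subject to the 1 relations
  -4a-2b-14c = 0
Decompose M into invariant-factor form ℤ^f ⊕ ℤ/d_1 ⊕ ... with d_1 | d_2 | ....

Answer: M ≅ ℤ^2 ⊕ ℤ/2

Derivation:
rank_ℚ(R)=1; free=3−1=2
SNF(R) diag = [2] → torsion [2]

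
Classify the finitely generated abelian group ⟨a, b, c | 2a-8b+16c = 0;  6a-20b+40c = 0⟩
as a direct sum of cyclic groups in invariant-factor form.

Answer: M ≅ ℤ^1 ⊕ ℤ/2 ⊕ ℤ/4

Derivation:
rank_ℚ(R)=2; free=3−2=1
SNF(R) diag = [2, 4] → torsion [2, 4]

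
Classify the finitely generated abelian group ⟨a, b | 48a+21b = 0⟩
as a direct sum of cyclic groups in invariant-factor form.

Answer: M ≅ ℤ^1 ⊕ ℤ/3

Derivation:
rank_ℚ(R)=1; free=2−1=1
SNF(R) diag = [3] → torsion [3]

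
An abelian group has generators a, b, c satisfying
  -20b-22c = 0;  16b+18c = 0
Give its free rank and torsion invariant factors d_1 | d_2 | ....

rank_ℚ(R)=2; free=3−2=1
SNF(R) diag = [2, 4] → torsion [2, 4]

Answer: M ≅ ℤ^1 ⊕ ℤ/2 ⊕ ℤ/4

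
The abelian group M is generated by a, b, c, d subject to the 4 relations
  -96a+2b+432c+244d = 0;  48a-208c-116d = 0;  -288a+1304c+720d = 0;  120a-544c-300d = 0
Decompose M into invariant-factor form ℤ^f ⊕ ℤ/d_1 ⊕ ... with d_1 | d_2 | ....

Answer: M ≅ ℤ/2 ⊕ ℤ/4 ⊕ ℤ/8 ⊕ ℤ/24

Derivation:
rank_ℚ(R)=4; free=4−4=0
SNF(R) diag = [2, 4, 8, 24] → torsion [2, 4, 8, 24]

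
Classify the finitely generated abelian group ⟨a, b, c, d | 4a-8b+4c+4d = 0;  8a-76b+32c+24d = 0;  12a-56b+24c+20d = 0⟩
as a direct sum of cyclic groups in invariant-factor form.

Answer: M ≅ ℤ^1 ⊕ ℤ/4 ⊕ ℤ/4 ⊕ ℤ/4

Derivation:
rank_ℚ(R)=3; free=4−3=1
SNF(R) diag = [4, 4, 4] → torsion [4, 4, 4]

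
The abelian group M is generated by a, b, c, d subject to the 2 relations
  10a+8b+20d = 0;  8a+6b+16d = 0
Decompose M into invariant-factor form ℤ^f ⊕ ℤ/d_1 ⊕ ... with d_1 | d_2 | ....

Answer: M ≅ ℤ^2 ⊕ ℤ/2 ⊕ ℤ/2

Derivation:
rank_ℚ(R)=2; free=4−2=2
SNF(R) diag = [2, 2] → torsion [2, 2]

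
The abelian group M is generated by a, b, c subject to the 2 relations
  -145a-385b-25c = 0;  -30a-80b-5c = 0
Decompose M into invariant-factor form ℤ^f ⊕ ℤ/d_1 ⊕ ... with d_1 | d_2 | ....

Answer: M ≅ ℤ^1 ⊕ ℤ/5 ⊕ ℤ/5

Derivation:
rank_ℚ(R)=2; free=3−2=1
SNF(R) diag = [5, 5] → torsion [5, 5]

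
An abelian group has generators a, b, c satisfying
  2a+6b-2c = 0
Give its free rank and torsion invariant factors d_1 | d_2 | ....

rank_ℚ(R)=1; free=3−1=2
SNF(R) diag = [2] → torsion [2]

Answer: M ≅ ℤ^2 ⊕ ℤ/2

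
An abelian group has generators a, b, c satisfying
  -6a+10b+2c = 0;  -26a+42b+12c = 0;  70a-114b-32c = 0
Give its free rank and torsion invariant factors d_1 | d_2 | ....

rank_ℚ(R)=3; free=3−3=0
SNF(R) diag = [2, 2, 4] → torsion [2, 2, 4]

Answer: M ≅ ℤ/2 ⊕ ℤ/2 ⊕ ℤ/4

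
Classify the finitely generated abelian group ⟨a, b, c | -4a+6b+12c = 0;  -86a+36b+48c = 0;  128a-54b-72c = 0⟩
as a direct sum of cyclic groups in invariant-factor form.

Answer: M ≅ ℤ/2 ⊕ ℤ/6 ⊕ ℤ/12

Derivation:
rank_ℚ(R)=3; free=3−3=0
SNF(R) diag = [2, 6, 12] → torsion [2, 6, 12]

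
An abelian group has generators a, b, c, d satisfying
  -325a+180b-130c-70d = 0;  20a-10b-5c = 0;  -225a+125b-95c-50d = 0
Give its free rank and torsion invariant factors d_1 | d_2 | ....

Answer: M ≅ ℤ^1 ⊕ ℤ/5 ⊕ ℤ/5 ⊕ ℤ/5

Derivation:
rank_ℚ(R)=3; free=4−3=1
SNF(R) diag = [5, 5, 5] → torsion [5, 5, 5]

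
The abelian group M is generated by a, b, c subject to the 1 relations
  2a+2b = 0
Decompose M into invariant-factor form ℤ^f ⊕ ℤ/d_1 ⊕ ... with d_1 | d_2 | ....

Answer: M ≅ ℤ^2 ⊕ ℤ/2

Derivation:
rank_ℚ(R)=1; free=3−1=2
SNF(R) diag = [2] → torsion [2]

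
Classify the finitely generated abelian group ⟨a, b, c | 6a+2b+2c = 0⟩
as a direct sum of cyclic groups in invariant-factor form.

Answer: M ≅ ℤ^2 ⊕ ℤ/2

Derivation:
rank_ℚ(R)=1; free=3−1=2
SNF(R) diag = [2] → torsion [2]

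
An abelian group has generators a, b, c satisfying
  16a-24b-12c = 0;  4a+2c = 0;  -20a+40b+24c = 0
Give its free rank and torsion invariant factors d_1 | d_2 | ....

Answer: M ≅ ℤ/2 ⊕ ℤ/4 ⊕ ℤ/8

Derivation:
rank_ℚ(R)=3; free=3−3=0
SNF(R) diag = [2, 4, 8] → torsion [2, 4, 8]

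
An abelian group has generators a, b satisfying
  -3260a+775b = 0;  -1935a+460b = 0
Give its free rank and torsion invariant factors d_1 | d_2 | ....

Answer: M ≅ ℤ/5 ⊕ ℤ/5

Derivation:
rank_ℚ(R)=2; free=2−2=0
SNF(R) diag = [5, 5] → torsion [5, 5]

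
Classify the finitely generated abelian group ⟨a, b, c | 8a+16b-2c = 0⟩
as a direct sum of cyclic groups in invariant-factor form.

rank_ℚ(R)=1; free=3−1=2
SNF(R) diag = [2] → torsion [2]

Answer: M ≅ ℤ^2 ⊕ ℤ/2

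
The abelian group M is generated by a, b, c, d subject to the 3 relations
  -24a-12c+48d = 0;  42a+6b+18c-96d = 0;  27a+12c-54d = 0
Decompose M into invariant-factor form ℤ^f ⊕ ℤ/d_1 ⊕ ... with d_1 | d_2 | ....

Answer: M ≅ ℤ^1 ⊕ ℤ/3 ⊕ ℤ/6 ⊕ ℤ/12

Derivation:
rank_ℚ(R)=3; free=4−3=1
SNF(R) diag = [3, 6, 12] → torsion [3, 6, 12]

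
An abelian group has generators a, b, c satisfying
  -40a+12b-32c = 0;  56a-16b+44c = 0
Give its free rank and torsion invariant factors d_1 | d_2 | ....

rank_ℚ(R)=2; free=3−2=1
SNF(R) diag = [4, 4] → torsion [4, 4]

Answer: M ≅ ℤ^1 ⊕ ℤ/4 ⊕ ℤ/4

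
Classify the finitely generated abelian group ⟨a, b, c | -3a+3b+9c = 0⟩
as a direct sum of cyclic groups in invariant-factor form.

rank_ℚ(R)=1; free=3−1=2
SNF(R) diag = [3] → torsion [3]

Answer: M ≅ ℤ^2 ⊕ ℤ/3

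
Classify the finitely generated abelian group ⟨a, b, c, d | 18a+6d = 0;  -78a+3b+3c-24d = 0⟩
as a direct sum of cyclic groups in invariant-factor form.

rank_ℚ(R)=2; free=4−2=2
SNF(R) diag = [3, 6] → torsion [3, 6]

Answer: M ≅ ℤ^2 ⊕ ℤ/3 ⊕ ℤ/6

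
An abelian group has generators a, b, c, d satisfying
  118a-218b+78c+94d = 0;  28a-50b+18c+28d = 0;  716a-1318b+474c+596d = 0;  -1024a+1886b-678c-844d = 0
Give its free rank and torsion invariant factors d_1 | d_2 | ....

rank_ℚ(R)=4; free=4−4=0
SNF(R) diag = [2, 6, 12, 12] → torsion [2, 6, 12, 12]

Answer: M ≅ ℤ/2 ⊕ ℤ/6 ⊕ ℤ/12 ⊕ ℤ/12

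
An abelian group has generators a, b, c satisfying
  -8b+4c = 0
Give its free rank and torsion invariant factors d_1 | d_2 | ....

Answer: M ≅ ℤ^2 ⊕ ℤ/4

Derivation:
rank_ℚ(R)=1; free=3−1=2
SNF(R) diag = [4] → torsion [4]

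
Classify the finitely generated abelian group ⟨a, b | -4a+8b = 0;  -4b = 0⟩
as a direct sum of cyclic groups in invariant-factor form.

rank_ℚ(R)=2; free=2−2=0
SNF(R) diag = [4, 4] → torsion [4, 4]

Answer: M ≅ ℤ/4 ⊕ ℤ/4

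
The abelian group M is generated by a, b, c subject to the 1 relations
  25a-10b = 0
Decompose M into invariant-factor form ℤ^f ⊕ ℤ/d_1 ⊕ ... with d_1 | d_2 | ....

rank_ℚ(R)=1; free=3−1=2
SNF(R) diag = [5] → torsion [5]

Answer: M ≅ ℤ^2 ⊕ ℤ/5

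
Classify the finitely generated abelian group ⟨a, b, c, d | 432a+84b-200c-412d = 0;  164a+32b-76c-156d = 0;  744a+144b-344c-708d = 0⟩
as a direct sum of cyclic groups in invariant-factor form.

Answer: M ≅ ℤ^1 ⊕ ℤ/4 ⊕ ℤ/4 ⊕ ℤ/4

Derivation:
rank_ℚ(R)=3; free=4−3=1
SNF(R) diag = [4, 4, 4] → torsion [4, 4, 4]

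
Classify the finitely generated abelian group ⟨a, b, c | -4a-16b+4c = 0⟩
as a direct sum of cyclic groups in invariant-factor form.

Answer: M ≅ ℤ^2 ⊕ ℤ/4

Derivation:
rank_ℚ(R)=1; free=3−1=2
SNF(R) diag = [4] → torsion [4]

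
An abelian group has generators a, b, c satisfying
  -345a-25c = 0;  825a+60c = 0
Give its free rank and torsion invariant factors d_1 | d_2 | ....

Answer: M ≅ ℤ^1 ⊕ ℤ/5 ⊕ ℤ/15

Derivation:
rank_ℚ(R)=2; free=3−2=1
SNF(R) diag = [5, 15] → torsion [5, 15]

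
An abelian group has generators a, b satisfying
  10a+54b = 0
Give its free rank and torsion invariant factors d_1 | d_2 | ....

rank_ℚ(R)=1; free=2−1=1
SNF(R) diag = [2] → torsion [2]

Answer: M ≅ ℤ^1 ⊕ ℤ/2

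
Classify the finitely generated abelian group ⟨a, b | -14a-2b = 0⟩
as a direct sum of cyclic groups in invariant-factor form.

Answer: M ≅ ℤ^1 ⊕ ℤ/2

Derivation:
rank_ℚ(R)=1; free=2−1=1
SNF(R) diag = [2] → torsion [2]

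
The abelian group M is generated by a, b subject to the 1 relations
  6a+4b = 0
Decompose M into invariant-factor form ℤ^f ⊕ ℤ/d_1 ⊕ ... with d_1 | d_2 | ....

rank_ℚ(R)=1; free=2−1=1
SNF(R) diag = [2] → torsion [2]

Answer: M ≅ ℤ^1 ⊕ ℤ/2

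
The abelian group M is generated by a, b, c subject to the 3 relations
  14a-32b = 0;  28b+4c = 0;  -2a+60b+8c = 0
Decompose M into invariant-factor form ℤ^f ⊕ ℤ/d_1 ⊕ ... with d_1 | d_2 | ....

Answer: M ≅ ℤ/2 ⊕ ℤ/4 ⊕ ℤ/4

Derivation:
rank_ℚ(R)=3; free=3−3=0
SNF(R) diag = [2, 4, 4] → torsion [2, 4, 4]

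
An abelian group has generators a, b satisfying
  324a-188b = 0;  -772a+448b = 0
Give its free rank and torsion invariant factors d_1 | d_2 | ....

rank_ℚ(R)=2; free=2−2=0
SNF(R) diag = [4, 4] → torsion [4, 4]

Answer: M ≅ ℤ/4 ⊕ ℤ/4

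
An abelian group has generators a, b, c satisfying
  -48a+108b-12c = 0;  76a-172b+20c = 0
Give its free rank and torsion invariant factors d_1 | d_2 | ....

Answer: M ≅ ℤ^1 ⊕ ℤ/4 ⊕ ℤ/12

Derivation:
rank_ℚ(R)=2; free=3−2=1
SNF(R) diag = [4, 12] → torsion [4, 12]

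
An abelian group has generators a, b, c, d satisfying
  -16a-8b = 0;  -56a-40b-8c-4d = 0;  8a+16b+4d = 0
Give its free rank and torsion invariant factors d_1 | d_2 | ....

Answer: M ≅ ℤ^1 ⊕ ℤ/4 ⊕ ℤ/8 ⊕ ℤ/8

Derivation:
rank_ℚ(R)=3; free=4−3=1
SNF(R) diag = [4, 8, 8] → torsion [4, 8, 8]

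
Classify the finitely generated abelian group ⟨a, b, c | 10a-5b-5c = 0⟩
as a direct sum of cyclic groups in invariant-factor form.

Answer: M ≅ ℤ^2 ⊕ ℤ/5

Derivation:
rank_ℚ(R)=1; free=3−1=2
SNF(R) diag = [5] → torsion [5]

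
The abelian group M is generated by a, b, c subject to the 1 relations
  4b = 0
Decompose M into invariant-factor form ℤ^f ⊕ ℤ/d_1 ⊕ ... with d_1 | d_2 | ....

Answer: M ≅ ℤ^2 ⊕ ℤ/4

Derivation:
rank_ℚ(R)=1; free=3−1=2
SNF(R) diag = [4] → torsion [4]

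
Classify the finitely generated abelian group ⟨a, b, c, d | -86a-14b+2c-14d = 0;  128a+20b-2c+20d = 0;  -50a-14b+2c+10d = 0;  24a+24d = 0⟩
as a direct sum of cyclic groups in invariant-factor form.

rank_ℚ(R)=4; free=4−4=0
SNF(R) diag = [2, 6, 12, 24] → torsion [2, 6, 12, 24]

Answer: M ≅ ℤ/2 ⊕ ℤ/6 ⊕ ℤ/12 ⊕ ℤ/24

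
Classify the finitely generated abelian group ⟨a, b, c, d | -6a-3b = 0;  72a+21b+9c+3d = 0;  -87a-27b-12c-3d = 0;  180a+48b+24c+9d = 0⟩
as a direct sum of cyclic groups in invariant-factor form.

rank_ℚ(R)=4; free=4−4=0
SNF(R) diag = [3, 3, 3, 3] → torsion [3, 3, 3, 3]

Answer: M ≅ ℤ/3 ⊕ ℤ/3 ⊕ ℤ/3 ⊕ ℤ/3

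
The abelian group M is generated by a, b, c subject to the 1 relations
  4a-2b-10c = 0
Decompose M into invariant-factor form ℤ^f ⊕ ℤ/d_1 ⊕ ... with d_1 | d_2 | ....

rank_ℚ(R)=1; free=3−1=2
SNF(R) diag = [2] → torsion [2]

Answer: M ≅ ℤ^2 ⊕ ℤ/2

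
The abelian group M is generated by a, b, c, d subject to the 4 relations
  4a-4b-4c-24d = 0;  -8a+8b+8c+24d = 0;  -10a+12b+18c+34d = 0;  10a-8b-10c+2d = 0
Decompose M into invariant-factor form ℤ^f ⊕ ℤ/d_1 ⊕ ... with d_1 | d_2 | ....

Answer: M ≅ ℤ/2 ⊕ ℤ/4 ⊕ ℤ/8 ⊕ ℤ/24

Derivation:
rank_ℚ(R)=4; free=4−4=0
SNF(R) diag = [2, 4, 8, 24] → torsion [2, 4, 8, 24]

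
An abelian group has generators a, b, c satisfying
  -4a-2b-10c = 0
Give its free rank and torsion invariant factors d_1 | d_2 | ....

rank_ℚ(R)=1; free=3−1=2
SNF(R) diag = [2] → torsion [2]

Answer: M ≅ ℤ^2 ⊕ ℤ/2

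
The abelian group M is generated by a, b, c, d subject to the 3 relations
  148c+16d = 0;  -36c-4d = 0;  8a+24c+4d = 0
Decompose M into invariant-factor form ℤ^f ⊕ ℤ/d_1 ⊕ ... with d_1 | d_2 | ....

Answer: M ≅ ℤ^1 ⊕ ℤ/4 ⊕ ℤ/4 ⊕ ℤ/8

Derivation:
rank_ℚ(R)=3; free=4−3=1
SNF(R) diag = [4, 4, 8] → torsion [4, 4, 8]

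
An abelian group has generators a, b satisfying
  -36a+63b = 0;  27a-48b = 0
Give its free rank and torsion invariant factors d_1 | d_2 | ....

Answer: M ≅ ℤ/3 ⊕ ℤ/9

Derivation:
rank_ℚ(R)=2; free=2−2=0
SNF(R) diag = [3, 9] → torsion [3, 9]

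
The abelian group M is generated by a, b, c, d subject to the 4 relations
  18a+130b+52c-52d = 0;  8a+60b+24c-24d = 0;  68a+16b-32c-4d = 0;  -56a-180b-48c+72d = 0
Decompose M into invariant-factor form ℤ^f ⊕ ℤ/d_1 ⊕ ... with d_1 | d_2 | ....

Answer: M ≅ ℤ/2 ⊕ ℤ/4 ⊕ ℤ/12 ⊕ ℤ/24

Derivation:
rank_ℚ(R)=4; free=4−4=0
SNF(R) diag = [2, 4, 12, 24] → torsion [2, 4, 12, 24]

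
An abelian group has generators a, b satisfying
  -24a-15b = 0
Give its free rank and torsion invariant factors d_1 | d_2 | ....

Answer: M ≅ ℤ^1 ⊕ ℤ/3

Derivation:
rank_ℚ(R)=1; free=2−1=1
SNF(R) diag = [3] → torsion [3]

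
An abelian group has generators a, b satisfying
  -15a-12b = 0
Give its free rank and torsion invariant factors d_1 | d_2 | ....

rank_ℚ(R)=1; free=2−1=1
SNF(R) diag = [3] → torsion [3]

Answer: M ≅ ℤ^1 ⊕ ℤ/3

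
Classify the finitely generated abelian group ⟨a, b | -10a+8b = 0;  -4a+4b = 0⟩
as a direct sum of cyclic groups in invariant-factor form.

rank_ℚ(R)=2; free=2−2=0
SNF(R) diag = [2, 4] → torsion [2, 4]

Answer: M ≅ ℤ/2 ⊕ ℤ/4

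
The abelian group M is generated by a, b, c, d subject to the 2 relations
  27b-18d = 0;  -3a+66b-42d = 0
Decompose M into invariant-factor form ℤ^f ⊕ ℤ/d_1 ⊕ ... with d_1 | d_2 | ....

rank_ℚ(R)=2; free=4−2=2
SNF(R) diag = [3, 9] → torsion [3, 9]

Answer: M ≅ ℤ^2 ⊕ ℤ/3 ⊕ ℤ/9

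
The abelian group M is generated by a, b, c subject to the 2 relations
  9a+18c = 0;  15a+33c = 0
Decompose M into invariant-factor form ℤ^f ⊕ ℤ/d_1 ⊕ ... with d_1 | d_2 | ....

rank_ℚ(R)=2; free=3−2=1
SNF(R) diag = [3, 9] → torsion [3, 9]

Answer: M ≅ ℤ^1 ⊕ ℤ/3 ⊕ ℤ/9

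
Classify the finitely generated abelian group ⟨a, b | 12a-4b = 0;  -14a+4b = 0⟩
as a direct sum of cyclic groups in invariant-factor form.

rank_ℚ(R)=2; free=2−2=0
SNF(R) diag = [2, 4] → torsion [2, 4]

Answer: M ≅ ℤ/2 ⊕ ℤ/4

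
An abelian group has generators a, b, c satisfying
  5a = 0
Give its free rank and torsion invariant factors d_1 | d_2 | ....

rank_ℚ(R)=1; free=3−1=2
SNF(R) diag = [5] → torsion [5]

Answer: M ≅ ℤ^2 ⊕ ℤ/5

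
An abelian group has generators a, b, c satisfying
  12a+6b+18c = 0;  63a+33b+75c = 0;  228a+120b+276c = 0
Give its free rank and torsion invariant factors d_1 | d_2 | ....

rank_ℚ(R)=3; free=3−3=0
SNF(R) diag = [3, 6, 12] → torsion [3, 6, 12]

Answer: M ≅ ℤ/3 ⊕ ℤ/6 ⊕ ℤ/12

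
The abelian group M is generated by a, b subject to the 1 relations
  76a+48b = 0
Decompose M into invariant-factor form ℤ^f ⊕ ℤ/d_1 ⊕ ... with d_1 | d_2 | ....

Answer: M ≅ ℤ^1 ⊕ ℤ/4

Derivation:
rank_ℚ(R)=1; free=2−1=1
SNF(R) diag = [4] → torsion [4]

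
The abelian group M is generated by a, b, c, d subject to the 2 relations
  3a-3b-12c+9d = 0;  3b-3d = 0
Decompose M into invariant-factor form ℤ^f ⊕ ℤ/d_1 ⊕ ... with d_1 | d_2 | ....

Answer: M ≅ ℤ^2 ⊕ ℤ/3 ⊕ ℤ/3

Derivation:
rank_ℚ(R)=2; free=4−2=2
SNF(R) diag = [3, 3] → torsion [3, 3]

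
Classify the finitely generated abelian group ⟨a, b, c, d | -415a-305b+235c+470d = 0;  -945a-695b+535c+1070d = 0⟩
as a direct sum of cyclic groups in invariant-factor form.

rank_ℚ(R)=2; free=4−2=2
SNF(R) diag = [5, 10] → torsion [5, 10]

Answer: M ≅ ℤ^2 ⊕ ℤ/5 ⊕ ℤ/10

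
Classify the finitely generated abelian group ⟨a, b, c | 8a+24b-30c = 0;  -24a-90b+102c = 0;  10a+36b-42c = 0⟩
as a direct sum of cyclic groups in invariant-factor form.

Answer: M ≅ ℤ/2 ⊕ ℤ/6 ⊕ ℤ/6

Derivation:
rank_ℚ(R)=3; free=3−3=0
SNF(R) diag = [2, 6, 6] → torsion [2, 6, 6]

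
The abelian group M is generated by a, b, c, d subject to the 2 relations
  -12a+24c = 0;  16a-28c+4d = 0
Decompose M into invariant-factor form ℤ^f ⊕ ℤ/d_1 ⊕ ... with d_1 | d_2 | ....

rank_ℚ(R)=2; free=4−2=2
SNF(R) diag = [4, 12] → torsion [4, 12]

Answer: M ≅ ℤ^2 ⊕ ℤ/4 ⊕ ℤ/12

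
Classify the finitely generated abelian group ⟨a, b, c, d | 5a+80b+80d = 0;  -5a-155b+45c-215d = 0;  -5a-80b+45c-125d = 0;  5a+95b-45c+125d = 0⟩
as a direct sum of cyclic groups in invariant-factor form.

rank_ℚ(R)=4; free=4−4=0
SNF(R) diag = [5, 15, 45, 90] → torsion [5, 15, 45, 90]

Answer: M ≅ ℤ/5 ⊕ ℤ/15 ⊕ ℤ/45 ⊕ ℤ/90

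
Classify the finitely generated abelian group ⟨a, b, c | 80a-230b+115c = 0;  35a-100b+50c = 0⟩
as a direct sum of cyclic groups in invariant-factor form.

rank_ℚ(R)=2; free=3−2=1
SNF(R) diag = [5, 5] → torsion [5, 5]

Answer: M ≅ ℤ^1 ⊕ ℤ/5 ⊕ ℤ/5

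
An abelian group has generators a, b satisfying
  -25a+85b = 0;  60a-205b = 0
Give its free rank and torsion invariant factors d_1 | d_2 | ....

Answer: M ≅ ℤ/5 ⊕ ℤ/5

Derivation:
rank_ℚ(R)=2; free=2−2=0
SNF(R) diag = [5, 5] → torsion [5, 5]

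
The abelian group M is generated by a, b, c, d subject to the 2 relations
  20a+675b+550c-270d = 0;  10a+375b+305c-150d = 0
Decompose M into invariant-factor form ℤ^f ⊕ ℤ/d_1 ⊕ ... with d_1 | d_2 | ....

Answer: M ≅ ℤ^2 ⊕ ℤ/5 ⊕ ℤ/15

Derivation:
rank_ℚ(R)=2; free=4−2=2
SNF(R) diag = [5, 15] → torsion [5, 15]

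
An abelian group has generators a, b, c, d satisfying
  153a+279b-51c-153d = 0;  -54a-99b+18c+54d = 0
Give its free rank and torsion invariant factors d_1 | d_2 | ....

Answer: M ≅ ℤ^2 ⊕ ℤ/3 ⊕ ℤ/9

Derivation:
rank_ℚ(R)=2; free=4−2=2
SNF(R) diag = [3, 9] → torsion [3, 9]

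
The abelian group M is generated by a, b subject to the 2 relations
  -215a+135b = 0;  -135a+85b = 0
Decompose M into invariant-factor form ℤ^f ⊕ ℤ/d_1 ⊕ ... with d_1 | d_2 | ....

Answer: M ≅ ℤ/5 ⊕ ℤ/10

Derivation:
rank_ℚ(R)=2; free=2−2=0
SNF(R) diag = [5, 10] → torsion [5, 10]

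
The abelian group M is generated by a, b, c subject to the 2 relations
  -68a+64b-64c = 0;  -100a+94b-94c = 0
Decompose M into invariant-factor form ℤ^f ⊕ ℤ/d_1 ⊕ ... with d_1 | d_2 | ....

rank_ℚ(R)=2; free=3−2=1
SNF(R) diag = [2, 4] → torsion [2, 4]

Answer: M ≅ ℤ^1 ⊕ ℤ/2 ⊕ ℤ/4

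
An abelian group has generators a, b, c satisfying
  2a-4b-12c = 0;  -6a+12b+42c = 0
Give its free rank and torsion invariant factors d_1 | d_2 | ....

Answer: M ≅ ℤ^1 ⊕ ℤ/2 ⊕ ℤ/6

Derivation:
rank_ℚ(R)=2; free=3−2=1
SNF(R) diag = [2, 6] → torsion [2, 6]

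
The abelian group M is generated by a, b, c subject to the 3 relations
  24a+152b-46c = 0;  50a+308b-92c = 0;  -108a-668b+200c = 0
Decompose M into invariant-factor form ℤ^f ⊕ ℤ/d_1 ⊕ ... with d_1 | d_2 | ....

rank_ℚ(R)=3; free=3−3=0
SNF(R) diag = [2, 2, 4] → torsion [2, 2, 4]

Answer: M ≅ ℤ/2 ⊕ ℤ/2 ⊕ ℤ/4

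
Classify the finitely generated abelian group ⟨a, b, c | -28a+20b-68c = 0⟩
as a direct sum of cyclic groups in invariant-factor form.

rank_ℚ(R)=1; free=3−1=2
SNF(R) diag = [4] → torsion [4]

Answer: M ≅ ℤ^2 ⊕ ℤ/4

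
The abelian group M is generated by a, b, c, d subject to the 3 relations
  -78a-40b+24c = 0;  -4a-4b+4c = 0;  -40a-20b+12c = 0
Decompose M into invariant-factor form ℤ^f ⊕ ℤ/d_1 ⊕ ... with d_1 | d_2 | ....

rank_ℚ(R)=3; free=4−3=1
SNF(R) diag = [2, 4, 8] → torsion [2, 4, 8]

Answer: M ≅ ℤ^1 ⊕ ℤ/2 ⊕ ℤ/4 ⊕ ℤ/8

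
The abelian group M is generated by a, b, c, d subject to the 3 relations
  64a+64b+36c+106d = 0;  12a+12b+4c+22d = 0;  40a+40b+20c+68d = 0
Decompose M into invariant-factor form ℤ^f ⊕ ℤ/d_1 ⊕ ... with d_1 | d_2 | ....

Answer: M ≅ ℤ^1 ⊕ ℤ/2 ⊕ ℤ/4 ⊕ ℤ/4

Derivation:
rank_ℚ(R)=3; free=4−3=1
SNF(R) diag = [2, 4, 4] → torsion [2, 4, 4]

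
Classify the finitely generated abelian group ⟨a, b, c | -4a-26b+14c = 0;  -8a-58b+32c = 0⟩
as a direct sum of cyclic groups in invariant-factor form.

rank_ℚ(R)=2; free=3−2=1
SNF(R) diag = [2, 2] → torsion [2, 2]

Answer: M ≅ ℤ^1 ⊕ ℤ/2 ⊕ ℤ/2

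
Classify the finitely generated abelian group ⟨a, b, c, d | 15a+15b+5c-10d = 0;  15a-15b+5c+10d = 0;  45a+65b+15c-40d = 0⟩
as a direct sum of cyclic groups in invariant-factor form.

rank_ℚ(R)=3; free=4−3=1
SNF(R) diag = [5, 10, 10] → torsion [5, 10, 10]

Answer: M ≅ ℤ^1 ⊕ ℤ/5 ⊕ ℤ/10 ⊕ ℤ/10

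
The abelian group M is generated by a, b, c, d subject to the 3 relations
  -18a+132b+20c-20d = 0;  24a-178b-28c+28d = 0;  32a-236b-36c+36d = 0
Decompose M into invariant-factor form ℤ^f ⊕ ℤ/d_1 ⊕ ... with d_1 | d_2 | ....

rank_ℚ(R)=3; free=4−3=1
SNF(R) diag = [2, 2, 4] → torsion [2, 2, 4]

Answer: M ≅ ℤ^1 ⊕ ℤ/2 ⊕ ℤ/2 ⊕ ℤ/4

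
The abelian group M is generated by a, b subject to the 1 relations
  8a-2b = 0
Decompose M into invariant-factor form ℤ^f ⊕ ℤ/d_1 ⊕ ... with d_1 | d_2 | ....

rank_ℚ(R)=1; free=2−1=1
SNF(R) diag = [2] → torsion [2]

Answer: M ≅ ℤ^1 ⊕ ℤ/2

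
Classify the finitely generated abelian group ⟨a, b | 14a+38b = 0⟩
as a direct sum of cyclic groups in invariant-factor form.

Answer: M ≅ ℤ^1 ⊕ ℤ/2

Derivation:
rank_ℚ(R)=1; free=2−1=1
SNF(R) diag = [2] → torsion [2]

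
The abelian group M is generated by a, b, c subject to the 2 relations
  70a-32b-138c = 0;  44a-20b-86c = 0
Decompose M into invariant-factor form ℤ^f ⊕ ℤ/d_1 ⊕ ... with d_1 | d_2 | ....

Answer: M ≅ ℤ^1 ⊕ ℤ/2 ⊕ ℤ/2

Derivation:
rank_ℚ(R)=2; free=3−2=1
SNF(R) diag = [2, 2] → torsion [2, 2]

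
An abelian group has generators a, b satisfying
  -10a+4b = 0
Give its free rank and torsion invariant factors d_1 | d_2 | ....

Answer: M ≅ ℤ^1 ⊕ ℤ/2

Derivation:
rank_ℚ(R)=1; free=2−1=1
SNF(R) diag = [2] → torsion [2]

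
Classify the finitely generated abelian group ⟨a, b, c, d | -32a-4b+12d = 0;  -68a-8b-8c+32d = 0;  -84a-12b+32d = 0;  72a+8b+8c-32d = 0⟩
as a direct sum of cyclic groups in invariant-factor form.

Answer: M ≅ ℤ/4 ⊕ ℤ/4 ⊕ ℤ/4 ⊕ ℤ/8

Derivation:
rank_ℚ(R)=4; free=4−4=0
SNF(R) diag = [4, 4, 4, 8] → torsion [4, 4, 4, 8]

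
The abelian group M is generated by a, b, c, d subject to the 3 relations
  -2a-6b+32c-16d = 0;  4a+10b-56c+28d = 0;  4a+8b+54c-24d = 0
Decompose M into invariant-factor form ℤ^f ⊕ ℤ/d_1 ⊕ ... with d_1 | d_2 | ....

rank_ℚ(R)=3; free=4−3=1
SNF(R) diag = [2, 2, 6] → torsion [2, 2, 6]

Answer: M ≅ ℤ^1 ⊕ ℤ/2 ⊕ ℤ/2 ⊕ ℤ/6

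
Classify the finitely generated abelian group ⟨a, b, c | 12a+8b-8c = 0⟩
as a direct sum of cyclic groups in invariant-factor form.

Answer: M ≅ ℤ^2 ⊕ ℤ/4

Derivation:
rank_ℚ(R)=1; free=3−1=2
SNF(R) diag = [4] → torsion [4]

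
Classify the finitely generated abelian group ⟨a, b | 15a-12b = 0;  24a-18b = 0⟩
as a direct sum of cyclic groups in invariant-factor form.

Answer: M ≅ ℤ/3 ⊕ ℤ/6

Derivation:
rank_ℚ(R)=2; free=2−2=0
SNF(R) diag = [3, 6] → torsion [3, 6]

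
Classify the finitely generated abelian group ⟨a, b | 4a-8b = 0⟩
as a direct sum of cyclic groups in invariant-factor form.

Answer: M ≅ ℤ^1 ⊕ ℤ/4

Derivation:
rank_ℚ(R)=1; free=2−1=1
SNF(R) diag = [4] → torsion [4]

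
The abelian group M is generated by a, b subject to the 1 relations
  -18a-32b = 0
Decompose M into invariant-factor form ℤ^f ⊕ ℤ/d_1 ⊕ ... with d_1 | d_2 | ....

Answer: M ≅ ℤ^1 ⊕ ℤ/2

Derivation:
rank_ℚ(R)=1; free=2−1=1
SNF(R) diag = [2] → torsion [2]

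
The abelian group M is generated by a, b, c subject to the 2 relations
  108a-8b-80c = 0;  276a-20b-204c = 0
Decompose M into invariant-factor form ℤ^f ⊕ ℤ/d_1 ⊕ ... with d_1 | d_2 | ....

rank_ℚ(R)=2; free=3−2=1
SNF(R) diag = [4, 4] → torsion [4, 4]

Answer: M ≅ ℤ^1 ⊕ ℤ/4 ⊕ ℤ/4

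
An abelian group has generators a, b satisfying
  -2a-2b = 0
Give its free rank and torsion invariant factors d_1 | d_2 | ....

rank_ℚ(R)=1; free=2−1=1
SNF(R) diag = [2] → torsion [2]

Answer: M ≅ ℤ^1 ⊕ ℤ/2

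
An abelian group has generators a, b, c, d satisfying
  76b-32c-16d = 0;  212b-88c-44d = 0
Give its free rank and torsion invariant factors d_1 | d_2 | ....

rank_ℚ(R)=2; free=4−2=2
SNF(R) diag = [4, 12] → torsion [4, 12]

Answer: M ≅ ℤ^2 ⊕ ℤ/4 ⊕ ℤ/12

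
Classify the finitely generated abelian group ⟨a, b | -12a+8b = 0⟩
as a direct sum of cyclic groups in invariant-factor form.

rank_ℚ(R)=1; free=2−1=1
SNF(R) diag = [4] → torsion [4]

Answer: M ≅ ℤ^1 ⊕ ℤ/4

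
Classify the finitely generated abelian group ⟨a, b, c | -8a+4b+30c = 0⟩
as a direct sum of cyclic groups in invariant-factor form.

rank_ℚ(R)=1; free=3−1=2
SNF(R) diag = [2] → torsion [2]

Answer: M ≅ ℤ^2 ⊕ ℤ/2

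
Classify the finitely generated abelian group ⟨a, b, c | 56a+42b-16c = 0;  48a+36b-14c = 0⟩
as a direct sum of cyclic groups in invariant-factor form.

rank_ℚ(R)=2; free=3−2=1
SNF(R) diag = [2, 2] → torsion [2, 2]

Answer: M ≅ ℤ^1 ⊕ ℤ/2 ⊕ ℤ/2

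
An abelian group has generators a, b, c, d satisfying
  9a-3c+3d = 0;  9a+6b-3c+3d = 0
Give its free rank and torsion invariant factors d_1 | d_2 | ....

Answer: M ≅ ℤ^2 ⊕ ℤ/3 ⊕ ℤ/6

Derivation:
rank_ℚ(R)=2; free=4−2=2
SNF(R) diag = [3, 6] → torsion [3, 6]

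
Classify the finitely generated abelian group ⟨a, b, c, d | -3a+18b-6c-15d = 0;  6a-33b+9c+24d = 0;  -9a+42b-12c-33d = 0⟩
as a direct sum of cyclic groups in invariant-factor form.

rank_ℚ(R)=3; free=4−3=1
SNF(R) diag = [3, 3, 6] → torsion [3, 3, 6]

Answer: M ≅ ℤ^1 ⊕ ℤ/3 ⊕ ℤ/3 ⊕ ℤ/6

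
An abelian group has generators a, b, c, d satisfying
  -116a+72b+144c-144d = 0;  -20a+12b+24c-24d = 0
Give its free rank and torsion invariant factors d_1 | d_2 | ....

rank_ℚ(R)=2; free=4−2=2
SNF(R) diag = [4, 12] → torsion [4, 12]

Answer: M ≅ ℤ^2 ⊕ ℤ/4 ⊕ ℤ/12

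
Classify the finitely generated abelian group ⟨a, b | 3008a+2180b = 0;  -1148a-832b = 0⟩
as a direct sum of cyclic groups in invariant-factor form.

Answer: M ≅ ℤ/4 ⊕ ℤ/4

Derivation:
rank_ℚ(R)=2; free=2−2=0
SNF(R) diag = [4, 4] → torsion [4, 4]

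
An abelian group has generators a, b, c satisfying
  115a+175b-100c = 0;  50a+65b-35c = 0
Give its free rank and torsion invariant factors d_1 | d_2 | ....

rank_ℚ(R)=2; free=3−2=1
SNF(R) diag = [5, 15] → torsion [5, 15]

Answer: M ≅ ℤ^1 ⊕ ℤ/5 ⊕ ℤ/15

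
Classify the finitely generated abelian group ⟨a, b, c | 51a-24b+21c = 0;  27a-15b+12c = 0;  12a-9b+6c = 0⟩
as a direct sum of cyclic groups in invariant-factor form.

rank_ℚ(R)=3; free=3−3=0
SNF(R) diag = [3, 3, 3] → torsion [3, 3, 3]

Answer: M ≅ ℤ/3 ⊕ ℤ/3 ⊕ ℤ/3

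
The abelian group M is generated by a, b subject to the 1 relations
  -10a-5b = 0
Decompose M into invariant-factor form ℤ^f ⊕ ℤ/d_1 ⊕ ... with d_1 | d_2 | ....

rank_ℚ(R)=1; free=2−1=1
SNF(R) diag = [5] → torsion [5]

Answer: M ≅ ℤ^1 ⊕ ℤ/5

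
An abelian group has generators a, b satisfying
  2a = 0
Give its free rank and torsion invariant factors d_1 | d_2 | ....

rank_ℚ(R)=1; free=2−1=1
SNF(R) diag = [2] → torsion [2]

Answer: M ≅ ℤ^1 ⊕ ℤ/2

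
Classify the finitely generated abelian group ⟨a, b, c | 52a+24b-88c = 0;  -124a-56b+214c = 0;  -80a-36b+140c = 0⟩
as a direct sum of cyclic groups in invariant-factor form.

Answer: M ≅ ℤ/2 ⊕ ℤ/4 ⊕ ℤ/12

Derivation:
rank_ℚ(R)=3; free=3−3=0
SNF(R) diag = [2, 4, 12] → torsion [2, 4, 12]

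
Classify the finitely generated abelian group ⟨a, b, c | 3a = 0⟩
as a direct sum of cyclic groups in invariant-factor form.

rank_ℚ(R)=1; free=3−1=2
SNF(R) diag = [3] → torsion [3]

Answer: M ≅ ℤ^2 ⊕ ℤ/3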